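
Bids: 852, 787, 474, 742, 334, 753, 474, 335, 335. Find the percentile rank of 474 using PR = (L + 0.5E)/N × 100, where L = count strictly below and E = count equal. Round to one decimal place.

44.4

N = 9.
Strictly below 474: 3. Equal to 474: 2.
PR = (3 + 0.5·2)/9 × 100 = 44.4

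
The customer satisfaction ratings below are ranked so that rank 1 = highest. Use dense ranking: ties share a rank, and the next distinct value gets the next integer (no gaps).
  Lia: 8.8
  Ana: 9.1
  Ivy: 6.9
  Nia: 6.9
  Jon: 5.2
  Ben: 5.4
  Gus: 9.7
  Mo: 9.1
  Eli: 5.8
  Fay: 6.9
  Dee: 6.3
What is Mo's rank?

2

Sorted (descending): 9.7, 9.1, 9.1, 8.8, 6.9, 6.9, 6.9, 6.3, 5.8, 5.4, 5.2
The 2 values of 9.1 share dense rank 2.
The 3 values of 6.9 share dense rank 4.
Remaining distinct values take the next consecutive integers.
Mo has value 9.1 → rank 2.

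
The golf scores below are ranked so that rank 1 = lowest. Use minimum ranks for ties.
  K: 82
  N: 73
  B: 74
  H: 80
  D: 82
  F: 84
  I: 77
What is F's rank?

Sorted (ascending): 73, 74, 77, 80, 82, 82, 84
The 2 values of 82 occupy positions 5–6 → each gets rank 5.
F has value 84 → rank 7.

7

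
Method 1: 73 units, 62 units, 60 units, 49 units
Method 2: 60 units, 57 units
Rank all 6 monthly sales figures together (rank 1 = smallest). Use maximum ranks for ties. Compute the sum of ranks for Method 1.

16

Sorted (ascending): 49, 57, 60, 60, 62, 73
The 2 values of 60 occupy positions 3–4 → each gets rank 4.
Method 1 values → pooled ranks: 73→6, 62→5, 60→4, 49→1
Rank sum = 6 + 5 + 4 + 1 = 16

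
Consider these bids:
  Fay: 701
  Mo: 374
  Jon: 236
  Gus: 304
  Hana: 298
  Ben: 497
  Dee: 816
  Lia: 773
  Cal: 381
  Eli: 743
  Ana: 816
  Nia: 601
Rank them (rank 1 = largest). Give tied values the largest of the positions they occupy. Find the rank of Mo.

Sorted (descending): 816, 816, 773, 743, 701, 601, 497, 381, 374, 304, 298, 236
The 2 values of 816 occupy positions 1–2 → each gets rank 2.
Mo has value 374 → rank 9.

9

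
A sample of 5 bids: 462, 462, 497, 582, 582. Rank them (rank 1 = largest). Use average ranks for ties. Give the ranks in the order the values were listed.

4.5, 4.5, 3, 1.5, 1.5

Sorted (descending): 582, 582, 497, 462, 462
The 2 values of 582 occupy positions 1–2 → average rank (1+2)/2 = 1.5.
The 2 values of 462 occupy positions 4–5 → average rank (4+5)/2 = 4.5.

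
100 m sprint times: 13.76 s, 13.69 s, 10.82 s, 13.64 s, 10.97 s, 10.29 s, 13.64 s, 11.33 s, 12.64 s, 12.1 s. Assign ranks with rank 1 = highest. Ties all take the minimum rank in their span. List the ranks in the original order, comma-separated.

1, 2, 9, 3, 8, 10, 3, 7, 5, 6

Sorted (descending): 13.76, 13.69, 13.64, 13.64, 12.64, 12.1, 11.33, 10.97, 10.82, 10.29
The 2 values of 13.64 occupy positions 3–4 → each gets rank 3.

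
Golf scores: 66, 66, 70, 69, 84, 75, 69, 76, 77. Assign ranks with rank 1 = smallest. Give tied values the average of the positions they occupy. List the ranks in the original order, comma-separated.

1.5, 1.5, 5, 3.5, 9, 6, 3.5, 7, 8

Sorted (ascending): 66, 66, 69, 69, 70, 75, 76, 77, 84
The 2 values of 66 occupy positions 1–2 → average rank (1+2)/2 = 1.5.
The 2 values of 69 occupy positions 3–4 → average rank (3+4)/2 = 3.5.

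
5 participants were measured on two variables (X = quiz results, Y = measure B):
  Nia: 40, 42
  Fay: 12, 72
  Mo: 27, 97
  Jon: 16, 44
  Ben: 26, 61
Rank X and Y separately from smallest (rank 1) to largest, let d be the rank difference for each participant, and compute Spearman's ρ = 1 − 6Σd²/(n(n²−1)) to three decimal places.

Ranks of variable 1: 5, 1, 4, 2, 3
Ranks of variable 2: 1, 4, 5, 2, 3
d = r₁ − r₂: 4, -3, -1, 0, 0
d²: 16, 9, 1, 0, 0; Σd² = 26
ρ = 1 − 6·26/(5·24) = 1 − 156/120 = -0.300

-0.300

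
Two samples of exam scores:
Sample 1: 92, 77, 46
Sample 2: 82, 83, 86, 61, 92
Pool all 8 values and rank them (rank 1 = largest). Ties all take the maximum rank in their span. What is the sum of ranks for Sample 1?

16

Sorted (descending): 92, 92, 86, 83, 82, 77, 61, 46
The 2 values of 92 occupy positions 1–2 → each gets rank 2.
Sample 1 values → pooled ranks: 92→2, 77→6, 46→8
Rank sum = 2 + 6 + 8 = 16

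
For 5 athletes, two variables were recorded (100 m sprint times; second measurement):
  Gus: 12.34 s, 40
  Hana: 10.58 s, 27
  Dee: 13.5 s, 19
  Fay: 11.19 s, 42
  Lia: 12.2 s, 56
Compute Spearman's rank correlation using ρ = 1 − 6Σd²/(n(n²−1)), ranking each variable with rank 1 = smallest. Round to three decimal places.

Ranks of variable 1: 4, 1, 5, 2, 3
Ranks of variable 2: 3, 2, 1, 4, 5
d = r₁ − r₂: 1, -1, 4, -2, -2
d²: 1, 1, 16, 4, 4; Σd² = 26
ρ = 1 − 6·26/(5·24) = 1 − 156/120 = -0.300

-0.300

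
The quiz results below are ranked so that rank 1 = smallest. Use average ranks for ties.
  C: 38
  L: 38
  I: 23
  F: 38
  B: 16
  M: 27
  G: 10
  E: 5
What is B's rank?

3

Sorted (ascending): 5, 10, 16, 23, 27, 38, 38, 38
The 3 values of 38 occupy positions 6–8 → average rank 7.
B has value 16 → rank 3.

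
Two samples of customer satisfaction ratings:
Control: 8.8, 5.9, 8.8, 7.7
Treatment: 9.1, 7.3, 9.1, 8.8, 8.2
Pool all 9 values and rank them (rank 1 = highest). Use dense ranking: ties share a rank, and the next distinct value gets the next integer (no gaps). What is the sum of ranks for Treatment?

Sorted (descending): 9.1, 9.1, 8.8, 8.8, 8.8, 8.2, 7.7, 7.3, 5.9
The 2 values of 9.1 share dense rank 1.
The 3 values of 8.8 share dense rank 2.
Remaining distinct values take the next consecutive integers.
Treatment values → pooled ranks: 9.1→1, 7.3→5, 9.1→1, 8.8→2, 8.2→3
Rank sum = 1 + 5 + 1 + 2 + 3 = 12

12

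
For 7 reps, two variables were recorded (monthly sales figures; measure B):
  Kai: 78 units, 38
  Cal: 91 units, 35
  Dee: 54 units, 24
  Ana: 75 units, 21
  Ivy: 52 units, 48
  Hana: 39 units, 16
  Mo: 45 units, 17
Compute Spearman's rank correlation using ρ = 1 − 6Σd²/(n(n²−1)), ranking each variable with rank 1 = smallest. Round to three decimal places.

0.571

Ranks of variable 1: 6, 7, 4, 5, 3, 1, 2
Ranks of variable 2: 6, 5, 4, 3, 7, 1, 2
d = r₁ − r₂: 0, 2, 0, 2, -4, 0, 0
d²: 0, 4, 0, 4, 16, 0, 0; Σd² = 24
ρ = 1 − 6·24/(7·48) = 1 − 144/336 = 0.571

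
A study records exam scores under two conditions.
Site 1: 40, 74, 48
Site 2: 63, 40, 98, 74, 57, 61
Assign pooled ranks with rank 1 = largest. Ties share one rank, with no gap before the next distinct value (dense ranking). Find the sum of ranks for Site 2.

Sorted (descending): 98, 74, 74, 63, 61, 57, 48, 40, 40
The 2 values of 74 share dense rank 2.
The 2 values of 40 share dense rank 7.
Remaining distinct values take the next consecutive integers.
Site 2 values → pooled ranks: 63→3, 40→7, 98→1, 74→2, 57→5, 61→4
Rank sum = 3 + 7 + 1 + 2 + 5 + 4 = 22

22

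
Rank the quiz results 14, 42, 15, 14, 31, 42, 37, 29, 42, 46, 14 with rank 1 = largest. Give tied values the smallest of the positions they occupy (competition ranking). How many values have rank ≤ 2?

Sorted (descending): 46, 42, 42, 42, 37, 31, 29, 15, 14, 14, 14
The 3 values of 42 occupy positions 2–4 → each gets rank 2.
The 3 values of 14 occupy positions 9–11 → each gets rank 9.
Ranks ≤ 2: {1, 2, 2, 2} → 4 values.

4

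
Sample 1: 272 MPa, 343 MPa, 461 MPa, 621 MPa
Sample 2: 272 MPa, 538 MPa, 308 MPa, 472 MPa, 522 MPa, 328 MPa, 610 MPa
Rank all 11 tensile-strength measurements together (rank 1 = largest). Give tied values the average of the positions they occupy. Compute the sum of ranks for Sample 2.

41.5

Sorted (descending): 621, 610, 538, 522, 472, 461, 343, 328, 308, 272, 272
The 2 values of 272 occupy positions 10–11 → average rank (10+11)/2 = 10.5.
Sample 2 values → pooled ranks: 272→10.5, 538→3, 308→9, 472→5, 522→4, 328→8, 610→2
Rank sum = 10.5 + 3 + 9 + 5 + 4 + 8 + 2 = 41.5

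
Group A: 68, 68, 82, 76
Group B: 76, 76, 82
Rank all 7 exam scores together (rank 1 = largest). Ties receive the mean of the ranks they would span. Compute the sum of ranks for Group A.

18.5

Sorted (descending): 82, 82, 76, 76, 76, 68, 68
The 2 values of 82 occupy positions 1–2 → average rank (1+2)/2 = 1.5.
The 3 values of 76 occupy positions 3–5 → average rank 4.
The 2 values of 68 occupy positions 6–7 → average rank (6+7)/2 = 6.5.
Group A values → pooled ranks: 68→6.5, 68→6.5, 82→1.5, 76→4
Rank sum = 6.5 + 6.5 + 1.5 + 4 = 18.5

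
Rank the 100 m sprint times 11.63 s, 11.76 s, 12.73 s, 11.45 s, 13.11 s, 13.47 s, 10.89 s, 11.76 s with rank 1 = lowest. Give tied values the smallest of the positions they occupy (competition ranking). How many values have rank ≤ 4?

5

Sorted (ascending): 10.89, 11.45, 11.63, 11.76, 11.76, 12.73, 13.11, 13.47
The 2 values of 11.76 occupy positions 4–5 → each gets rank 4.
Ranks ≤ 4: {1, 2, 3, 4, 4} → 5 values.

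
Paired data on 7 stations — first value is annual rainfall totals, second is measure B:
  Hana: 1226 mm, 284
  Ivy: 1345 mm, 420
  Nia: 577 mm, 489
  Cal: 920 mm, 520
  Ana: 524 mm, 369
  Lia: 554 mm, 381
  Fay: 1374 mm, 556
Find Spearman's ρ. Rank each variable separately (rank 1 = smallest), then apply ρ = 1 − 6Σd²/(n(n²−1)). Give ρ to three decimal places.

Ranks of variable 1: 5, 6, 3, 4, 1, 2, 7
Ranks of variable 2: 1, 4, 5, 6, 2, 3, 7
d = r₁ − r₂: 4, 2, -2, -2, -1, -1, 0
d²: 16, 4, 4, 4, 1, 1, 0; Σd² = 30
ρ = 1 − 6·30/(7·48) = 1 − 180/336 = 0.464

0.464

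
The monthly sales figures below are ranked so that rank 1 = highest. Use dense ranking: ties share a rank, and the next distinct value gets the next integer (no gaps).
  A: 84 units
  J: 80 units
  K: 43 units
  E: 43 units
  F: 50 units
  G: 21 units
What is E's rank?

4

Sorted (descending): 84, 80, 50, 43, 43, 21
The 2 values of 43 share dense rank 4.
Remaining distinct values take the next consecutive integers.
E has value 43 units → rank 4.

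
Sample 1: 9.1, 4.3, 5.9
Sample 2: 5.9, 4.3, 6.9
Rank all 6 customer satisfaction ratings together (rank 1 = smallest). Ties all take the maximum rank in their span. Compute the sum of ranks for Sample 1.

12

Sorted (ascending): 4.3, 4.3, 5.9, 5.9, 6.9, 9.1
The 2 values of 4.3 occupy positions 1–2 → each gets rank 2.
The 2 values of 5.9 occupy positions 3–4 → each gets rank 4.
Sample 1 values → pooled ranks: 9.1→6, 4.3→2, 5.9→4
Rank sum = 6 + 2 + 4 = 12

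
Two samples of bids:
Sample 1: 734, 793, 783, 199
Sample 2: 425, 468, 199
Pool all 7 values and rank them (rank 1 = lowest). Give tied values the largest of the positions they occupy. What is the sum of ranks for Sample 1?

Sorted (ascending): 199, 199, 425, 468, 734, 783, 793
The 2 values of 199 occupy positions 1–2 → each gets rank 2.
Sample 1 values → pooled ranks: 734→5, 793→7, 783→6, 199→2
Rank sum = 5 + 7 + 6 + 2 = 20

20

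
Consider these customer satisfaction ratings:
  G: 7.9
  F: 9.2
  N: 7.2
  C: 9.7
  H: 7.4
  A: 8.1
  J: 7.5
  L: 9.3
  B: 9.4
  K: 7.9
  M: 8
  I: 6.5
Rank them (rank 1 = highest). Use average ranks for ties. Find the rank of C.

1

Sorted (descending): 9.7, 9.4, 9.3, 9.2, 8.1, 8, 7.9, 7.9, 7.5, 7.4, 7.2, 6.5
The 2 values of 7.9 occupy positions 7–8 → average rank (7+8)/2 = 7.5.
C has value 9.7 → rank 1.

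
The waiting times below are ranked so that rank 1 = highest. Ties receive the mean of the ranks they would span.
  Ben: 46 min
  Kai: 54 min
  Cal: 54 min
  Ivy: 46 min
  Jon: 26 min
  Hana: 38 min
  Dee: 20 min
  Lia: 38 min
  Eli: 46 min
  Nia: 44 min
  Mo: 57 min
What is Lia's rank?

8.5

Sorted (descending): 57, 54, 54, 46, 46, 46, 44, 38, 38, 26, 20
The 2 values of 54 occupy positions 2–3 → average rank (2+3)/2 = 2.5.
The 3 values of 46 occupy positions 4–6 → average rank 5.
The 2 values of 38 occupy positions 8–9 → average rank (8+9)/2 = 8.5.
Lia has value 38 min → rank 8.5.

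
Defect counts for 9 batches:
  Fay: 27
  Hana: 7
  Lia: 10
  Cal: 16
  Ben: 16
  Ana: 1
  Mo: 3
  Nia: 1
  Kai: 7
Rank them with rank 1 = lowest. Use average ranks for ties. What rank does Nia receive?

Sorted (ascending): 1, 1, 3, 7, 7, 10, 16, 16, 27
The 2 values of 1 occupy positions 1–2 → average rank (1+2)/2 = 1.5.
The 2 values of 7 occupy positions 4–5 → average rank (4+5)/2 = 4.5.
The 2 values of 16 occupy positions 7–8 → average rank (7+8)/2 = 7.5.
Nia has value 1 → rank 1.5.

1.5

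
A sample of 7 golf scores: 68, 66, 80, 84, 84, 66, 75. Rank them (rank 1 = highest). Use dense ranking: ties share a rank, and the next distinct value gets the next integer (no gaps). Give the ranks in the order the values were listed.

4, 5, 2, 1, 1, 5, 3

Sorted (descending): 84, 84, 80, 75, 68, 66, 66
The 2 values of 84 share dense rank 1.
The 2 values of 66 share dense rank 5.
Remaining distinct values take the next consecutive integers.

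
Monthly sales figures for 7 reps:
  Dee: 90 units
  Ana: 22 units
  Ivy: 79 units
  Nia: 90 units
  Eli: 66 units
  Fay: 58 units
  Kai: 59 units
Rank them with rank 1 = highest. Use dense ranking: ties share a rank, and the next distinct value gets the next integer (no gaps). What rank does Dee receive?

Sorted (descending): 90, 90, 79, 66, 59, 58, 22
The 2 values of 90 share dense rank 1.
Remaining distinct values take the next consecutive integers.
Dee has value 90 units → rank 1.

1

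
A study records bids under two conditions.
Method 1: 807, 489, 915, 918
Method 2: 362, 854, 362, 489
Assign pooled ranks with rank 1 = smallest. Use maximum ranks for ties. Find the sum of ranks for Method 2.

14

Sorted (ascending): 362, 362, 489, 489, 807, 854, 915, 918
The 2 values of 362 occupy positions 1–2 → each gets rank 2.
The 2 values of 489 occupy positions 3–4 → each gets rank 4.
Method 2 values → pooled ranks: 362→2, 854→6, 362→2, 489→4
Rank sum = 2 + 6 + 2 + 4 = 14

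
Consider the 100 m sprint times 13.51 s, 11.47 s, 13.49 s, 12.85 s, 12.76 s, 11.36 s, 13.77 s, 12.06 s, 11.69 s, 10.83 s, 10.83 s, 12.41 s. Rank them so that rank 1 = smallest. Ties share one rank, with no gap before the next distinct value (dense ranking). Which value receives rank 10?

Sorted (ascending): 10.83, 10.83, 11.36, 11.47, 11.69, 12.06, 12.41, 12.76, 12.85, 13.49, 13.51, 13.77
The 2 values of 10.83 share dense rank 1.
Remaining distinct values take the next consecutive integers.
Rank 10 → value 13.51.

13.51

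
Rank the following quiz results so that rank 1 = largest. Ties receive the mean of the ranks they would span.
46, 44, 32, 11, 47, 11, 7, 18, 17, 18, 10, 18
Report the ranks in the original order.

2, 3, 4, 9.5, 1, 9.5, 12, 6, 8, 6, 11, 6

Sorted (descending): 47, 46, 44, 32, 18, 18, 18, 17, 11, 11, 10, 7
The 3 values of 18 occupy positions 5–7 → average rank 6.
The 2 values of 11 occupy positions 9–10 → average rank (9+10)/2 = 9.5.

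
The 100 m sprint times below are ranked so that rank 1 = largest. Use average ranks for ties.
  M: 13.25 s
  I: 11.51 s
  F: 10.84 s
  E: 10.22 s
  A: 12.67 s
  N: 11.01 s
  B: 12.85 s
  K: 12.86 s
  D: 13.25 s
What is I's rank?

Sorted (descending): 13.25, 13.25, 12.86, 12.85, 12.67, 11.51, 11.01, 10.84, 10.22
The 2 values of 13.25 occupy positions 1–2 → average rank (1+2)/2 = 1.5.
I has value 11.51 s → rank 6.

6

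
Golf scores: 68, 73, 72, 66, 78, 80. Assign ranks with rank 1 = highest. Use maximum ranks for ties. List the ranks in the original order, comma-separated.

Sorted (descending): 80, 78, 73, 72, 68, 66
No ties — each value takes its position as its rank.

5, 3, 4, 6, 2, 1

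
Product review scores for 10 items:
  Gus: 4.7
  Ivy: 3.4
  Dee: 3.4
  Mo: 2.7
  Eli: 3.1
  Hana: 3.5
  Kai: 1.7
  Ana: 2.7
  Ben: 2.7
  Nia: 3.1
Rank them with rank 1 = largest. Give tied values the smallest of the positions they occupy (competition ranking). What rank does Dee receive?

3

Sorted (descending): 4.7, 3.5, 3.4, 3.4, 3.1, 3.1, 2.7, 2.7, 2.7, 1.7
The 2 values of 3.4 occupy positions 3–4 → each gets rank 3.
The 2 values of 3.1 occupy positions 5–6 → each gets rank 5.
The 3 values of 2.7 occupy positions 7–9 → each gets rank 7.
Dee has value 3.4 → rank 3.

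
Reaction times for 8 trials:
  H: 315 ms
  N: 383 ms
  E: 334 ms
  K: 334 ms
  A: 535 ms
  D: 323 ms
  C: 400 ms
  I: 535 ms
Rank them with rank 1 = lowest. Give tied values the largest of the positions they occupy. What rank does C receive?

Sorted (ascending): 315, 323, 334, 334, 383, 400, 535, 535
The 2 values of 334 occupy positions 3–4 → each gets rank 4.
The 2 values of 535 occupy positions 7–8 → each gets rank 8.
C has value 400 ms → rank 6.

6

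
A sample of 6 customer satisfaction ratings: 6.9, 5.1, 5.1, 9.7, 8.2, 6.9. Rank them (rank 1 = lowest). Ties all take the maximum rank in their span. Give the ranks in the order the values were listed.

4, 2, 2, 6, 5, 4

Sorted (ascending): 5.1, 5.1, 6.9, 6.9, 8.2, 9.7
The 2 values of 5.1 occupy positions 1–2 → each gets rank 2.
The 2 values of 6.9 occupy positions 3–4 → each gets rank 4.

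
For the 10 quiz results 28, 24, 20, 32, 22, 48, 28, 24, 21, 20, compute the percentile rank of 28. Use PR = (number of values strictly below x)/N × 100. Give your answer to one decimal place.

60.0

N = 10.
Strictly below 28: 6. Equal to 28: 2.
PR = 6/10 × 100 = 60.0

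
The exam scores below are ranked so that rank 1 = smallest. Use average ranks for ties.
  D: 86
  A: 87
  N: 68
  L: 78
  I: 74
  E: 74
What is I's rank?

2.5

Sorted (ascending): 68, 74, 74, 78, 86, 87
The 2 values of 74 occupy positions 2–3 → average rank (2+3)/2 = 2.5.
I has value 74 → rank 2.5.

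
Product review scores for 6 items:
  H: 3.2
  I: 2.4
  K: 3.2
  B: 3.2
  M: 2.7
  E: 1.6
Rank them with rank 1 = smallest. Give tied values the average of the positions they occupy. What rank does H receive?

Sorted (ascending): 1.6, 2.4, 2.7, 3.2, 3.2, 3.2
The 3 values of 3.2 occupy positions 4–6 → average rank 5.
H has value 3.2 → rank 5.

5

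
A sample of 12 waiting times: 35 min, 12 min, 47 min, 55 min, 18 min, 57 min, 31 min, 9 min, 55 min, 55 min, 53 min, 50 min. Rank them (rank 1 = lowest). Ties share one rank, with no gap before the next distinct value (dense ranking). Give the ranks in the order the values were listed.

Sorted (ascending): 9, 12, 18, 31, 35, 47, 50, 53, 55, 55, 55, 57
The 3 values of 55 share dense rank 9.
Remaining distinct values take the next consecutive integers.

5, 2, 6, 9, 3, 10, 4, 1, 9, 9, 8, 7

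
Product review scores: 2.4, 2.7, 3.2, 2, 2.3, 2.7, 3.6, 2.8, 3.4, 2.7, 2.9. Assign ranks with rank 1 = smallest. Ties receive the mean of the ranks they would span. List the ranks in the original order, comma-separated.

Sorted (ascending): 2, 2.3, 2.4, 2.7, 2.7, 2.7, 2.8, 2.9, 3.2, 3.4, 3.6
The 3 values of 2.7 occupy positions 4–6 → average rank 5.

3, 5, 9, 1, 2, 5, 11, 7, 10, 5, 8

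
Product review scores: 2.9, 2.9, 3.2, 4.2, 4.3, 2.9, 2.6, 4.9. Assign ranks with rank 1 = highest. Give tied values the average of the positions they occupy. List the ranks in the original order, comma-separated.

Sorted (descending): 4.9, 4.3, 4.2, 3.2, 2.9, 2.9, 2.9, 2.6
The 3 values of 2.9 occupy positions 5–7 → average rank 6.

6, 6, 4, 3, 2, 6, 8, 1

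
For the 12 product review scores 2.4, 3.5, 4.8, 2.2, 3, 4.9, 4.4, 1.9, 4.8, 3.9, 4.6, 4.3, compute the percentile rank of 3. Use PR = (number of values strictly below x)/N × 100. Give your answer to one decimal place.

N = 12.
Strictly below 3: 3. Equal to 3: 1.
PR = 3/12 × 100 = 25.0

25.0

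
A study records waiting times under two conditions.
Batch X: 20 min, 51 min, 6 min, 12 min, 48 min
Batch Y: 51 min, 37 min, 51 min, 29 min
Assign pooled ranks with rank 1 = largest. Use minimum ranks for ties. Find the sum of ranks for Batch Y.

13

Sorted (descending): 51, 51, 51, 48, 37, 29, 20, 12, 6
The 3 values of 51 occupy positions 1–3 → each gets rank 1.
Batch Y values → pooled ranks: 51→1, 37→5, 51→1, 29→6
Rank sum = 1 + 5 + 1 + 6 = 13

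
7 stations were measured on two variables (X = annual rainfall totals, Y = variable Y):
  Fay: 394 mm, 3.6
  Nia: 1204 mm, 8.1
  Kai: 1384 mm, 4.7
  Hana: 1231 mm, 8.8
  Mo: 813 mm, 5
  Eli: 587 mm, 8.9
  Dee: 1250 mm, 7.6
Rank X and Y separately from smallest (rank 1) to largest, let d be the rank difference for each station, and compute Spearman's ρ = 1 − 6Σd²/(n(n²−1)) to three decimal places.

0.000

Ranks of variable 1: 1, 4, 7, 5, 3, 2, 6
Ranks of variable 2: 1, 5, 2, 6, 3, 7, 4
d = r₁ − r₂: 0, -1, 5, -1, 0, -5, 2
d²: 0, 1, 25, 1, 0, 25, 4; Σd² = 56
ρ = 1 − 6·56/(7·48) = 1 − 336/336 = 0.000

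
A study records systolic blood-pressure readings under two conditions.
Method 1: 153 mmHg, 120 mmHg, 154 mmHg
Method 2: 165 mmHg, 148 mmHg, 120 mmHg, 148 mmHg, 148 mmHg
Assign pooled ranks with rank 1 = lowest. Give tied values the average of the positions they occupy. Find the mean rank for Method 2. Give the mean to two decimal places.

4.30

Sorted (ascending): 120, 120, 148, 148, 148, 153, 154, 165
The 2 values of 120 occupy positions 1–2 → average rank (1+2)/2 = 1.5.
The 3 values of 148 occupy positions 3–5 → average rank 4.
Method 2 values → pooled ranks: 165→8, 148→4, 120→1.5, 148→4, 148→4
Mean rank = (8 + 4 + 1.5 + 4 + 4) / 5 = 4.30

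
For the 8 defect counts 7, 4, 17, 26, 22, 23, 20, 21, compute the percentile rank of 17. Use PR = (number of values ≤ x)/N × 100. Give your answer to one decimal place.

37.5

N = 8.
Strictly below 17: 2. Equal to 17: 1.
PR = 3/8 × 100 = 37.5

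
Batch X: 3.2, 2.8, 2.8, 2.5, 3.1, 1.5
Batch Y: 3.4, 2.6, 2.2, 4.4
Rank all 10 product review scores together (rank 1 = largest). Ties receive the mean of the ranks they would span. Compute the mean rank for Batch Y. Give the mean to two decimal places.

4.75

Sorted (descending): 4.4, 3.4, 3.2, 3.1, 2.8, 2.8, 2.6, 2.5, 2.2, 1.5
The 2 values of 2.8 occupy positions 5–6 → average rank (5+6)/2 = 5.5.
Batch Y values → pooled ranks: 3.4→2, 2.6→7, 2.2→9, 4.4→1
Mean rank = (2 + 7 + 9 + 1) / 4 = 4.75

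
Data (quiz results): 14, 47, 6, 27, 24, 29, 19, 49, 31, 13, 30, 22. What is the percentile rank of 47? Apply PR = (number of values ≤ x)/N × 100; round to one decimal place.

N = 12.
Strictly below 47: 10. Equal to 47: 1.
PR = 11/12 × 100 = 91.7

91.7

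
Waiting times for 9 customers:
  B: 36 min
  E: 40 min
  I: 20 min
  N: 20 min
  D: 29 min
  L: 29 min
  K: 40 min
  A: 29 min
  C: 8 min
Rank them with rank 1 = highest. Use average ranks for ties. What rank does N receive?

Sorted (descending): 40, 40, 36, 29, 29, 29, 20, 20, 8
The 2 values of 40 occupy positions 1–2 → average rank (1+2)/2 = 1.5.
The 3 values of 29 occupy positions 4–6 → average rank 5.
The 2 values of 20 occupy positions 7–8 → average rank (7+8)/2 = 7.5.
N has value 20 min → rank 7.5.

7.5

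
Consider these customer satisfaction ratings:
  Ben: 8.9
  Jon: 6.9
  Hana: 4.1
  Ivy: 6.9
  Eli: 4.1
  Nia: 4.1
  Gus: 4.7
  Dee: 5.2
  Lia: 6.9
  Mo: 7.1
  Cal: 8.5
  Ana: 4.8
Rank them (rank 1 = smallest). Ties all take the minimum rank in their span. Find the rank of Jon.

7

Sorted (ascending): 4.1, 4.1, 4.1, 4.7, 4.8, 5.2, 6.9, 6.9, 6.9, 7.1, 8.5, 8.9
The 3 values of 4.1 occupy positions 1–3 → each gets rank 1.
The 3 values of 6.9 occupy positions 7–9 → each gets rank 7.
Jon has value 6.9 → rank 7.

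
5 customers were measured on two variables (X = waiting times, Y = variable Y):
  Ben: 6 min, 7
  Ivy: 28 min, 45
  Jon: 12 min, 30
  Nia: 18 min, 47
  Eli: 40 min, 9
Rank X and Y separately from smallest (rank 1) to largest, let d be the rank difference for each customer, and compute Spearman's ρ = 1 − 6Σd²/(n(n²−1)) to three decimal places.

0.300

Ranks of variable 1: 1, 4, 2, 3, 5
Ranks of variable 2: 1, 4, 3, 5, 2
d = r₁ − r₂: 0, 0, -1, -2, 3
d²: 0, 0, 1, 4, 9; Σd² = 14
ρ = 1 − 6·14/(5·24) = 1 − 84/120 = 0.300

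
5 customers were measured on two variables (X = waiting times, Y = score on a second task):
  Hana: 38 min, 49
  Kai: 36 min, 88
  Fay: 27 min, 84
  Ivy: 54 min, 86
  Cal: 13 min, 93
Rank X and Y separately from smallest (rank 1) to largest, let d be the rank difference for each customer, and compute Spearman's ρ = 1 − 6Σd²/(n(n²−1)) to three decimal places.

Ranks of variable 1: 4, 3, 2, 5, 1
Ranks of variable 2: 1, 4, 2, 3, 5
d = r₁ − r₂: 3, -1, 0, 2, -4
d²: 9, 1, 0, 4, 16; Σd² = 30
ρ = 1 − 6·30/(5·24) = 1 − 180/120 = -0.500

-0.500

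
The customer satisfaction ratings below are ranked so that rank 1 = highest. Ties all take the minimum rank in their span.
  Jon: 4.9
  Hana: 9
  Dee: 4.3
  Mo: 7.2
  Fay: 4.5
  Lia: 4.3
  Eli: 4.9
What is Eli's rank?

3

Sorted (descending): 9, 7.2, 4.9, 4.9, 4.5, 4.3, 4.3
The 2 values of 4.9 occupy positions 3–4 → each gets rank 3.
The 2 values of 4.3 occupy positions 6–7 → each gets rank 6.
Eli has value 4.9 → rank 3.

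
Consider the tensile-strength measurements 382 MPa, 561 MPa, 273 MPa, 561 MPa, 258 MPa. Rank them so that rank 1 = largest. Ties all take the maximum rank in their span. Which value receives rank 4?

Sorted (descending): 561, 561, 382, 273, 258
The 2 values of 561 occupy positions 1–2 → each gets rank 2.
Rank 4 → value 273.

273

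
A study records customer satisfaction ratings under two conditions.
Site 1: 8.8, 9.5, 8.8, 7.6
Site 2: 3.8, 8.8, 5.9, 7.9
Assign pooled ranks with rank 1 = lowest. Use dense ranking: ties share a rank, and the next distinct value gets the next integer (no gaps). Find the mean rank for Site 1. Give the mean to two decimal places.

4.75

Sorted (ascending): 3.8, 5.9, 7.6, 7.9, 8.8, 8.8, 8.8, 9.5
The 3 values of 8.8 share dense rank 5.
Remaining distinct values take the next consecutive integers.
Site 1 values → pooled ranks: 8.8→5, 9.5→6, 8.8→5, 7.6→3
Mean rank = (5 + 6 + 5 + 3) / 4 = 4.75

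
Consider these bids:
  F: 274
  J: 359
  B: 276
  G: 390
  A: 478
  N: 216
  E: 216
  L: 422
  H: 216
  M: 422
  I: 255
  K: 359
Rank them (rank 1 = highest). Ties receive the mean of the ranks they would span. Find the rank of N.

Sorted (descending): 478, 422, 422, 390, 359, 359, 276, 274, 255, 216, 216, 216
The 2 values of 422 occupy positions 2–3 → average rank (2+3)/2 = 2.5.
The 2 values of 359 occupy positions 5–6 → average rank (5+6)/2 = 5.5.
The 3 values of 216 occupy positions 10–12 → average rank 11.
N has value 216 → rank 11.

11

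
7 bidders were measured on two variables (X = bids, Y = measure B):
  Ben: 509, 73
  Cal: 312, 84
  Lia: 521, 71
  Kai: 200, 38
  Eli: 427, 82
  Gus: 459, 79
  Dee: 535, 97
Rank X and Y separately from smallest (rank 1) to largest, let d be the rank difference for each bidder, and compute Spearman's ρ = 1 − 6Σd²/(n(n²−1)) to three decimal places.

Ranks of variable 1: 5, 2, 6, 1, 3, 4, 7
Ranks of variable 2: 3, 6, 2, 1, 5, 4, 7
d = r₁ − r₂: 2, -4, 4, 0, -2, 0, 0
d²: 4, 16, 16, 0, 4, 0, 0; Σd² = 40
ρ = 1 − 6·40/(7·48) = 1 − 240/336 = 0.286

0.286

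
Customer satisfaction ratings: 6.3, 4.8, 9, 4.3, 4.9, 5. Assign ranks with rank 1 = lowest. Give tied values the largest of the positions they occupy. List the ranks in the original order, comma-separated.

Sorted (ascending): 4.3, 4.8, 4.9, 5, 6.3, 9
No ties — each value takes its position as its rank.

5, 2, 6, 1, 3, 4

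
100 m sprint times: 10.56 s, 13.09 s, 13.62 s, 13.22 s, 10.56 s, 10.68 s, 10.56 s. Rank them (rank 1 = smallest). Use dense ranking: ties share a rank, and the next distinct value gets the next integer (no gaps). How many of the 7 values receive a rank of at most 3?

5

Sorted (ascending): 10.56, 10.56, 10.56, 10.68, 13.09, 13.22, 13.62
The 3 values of 10.56 share dense rank 1.
Remaining distinct values take the next consecutive integers.
Ranks ≤ 3: {1, 1, 1, 2, 3} → 5 values.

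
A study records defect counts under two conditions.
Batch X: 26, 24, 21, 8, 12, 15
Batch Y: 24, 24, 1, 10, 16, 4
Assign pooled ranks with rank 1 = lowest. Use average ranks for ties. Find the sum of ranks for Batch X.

44

Sorted (ascending): 1, 4, 8, 10, 12, 15, 16, 21, 24, 24, 24, 26
The 3 values of 24 occupy positions 9–11 → average rank 10.
Batch X values → pooled ranks: 26→12, 24→10, 21→8, 8→3, 12→5, 15→6
Rank sum = 12 + 10 + 8 + 3 + 5 + 6 = 44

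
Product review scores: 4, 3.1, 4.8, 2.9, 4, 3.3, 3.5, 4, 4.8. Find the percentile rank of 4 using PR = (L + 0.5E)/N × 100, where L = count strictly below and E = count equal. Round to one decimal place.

61.1

N = 9.
Strictly below 4: 4. Equal to 4: 3.
PR = (4 + 0.5·3)/9 × 100 = 61.1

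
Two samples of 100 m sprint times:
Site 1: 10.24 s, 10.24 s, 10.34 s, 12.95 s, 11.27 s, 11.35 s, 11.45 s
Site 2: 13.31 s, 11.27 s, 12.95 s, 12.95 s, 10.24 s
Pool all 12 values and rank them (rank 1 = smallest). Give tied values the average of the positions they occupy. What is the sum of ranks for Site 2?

Sorted (ascending): 10.24, 10.24, 10.24, 10.34, 11.27, 11.27, 11.35, 11.45, 12.95, 12.95, 12.95, 13.31
The 3 values of 10.24 occupy positions 1–3 → average rank 2.
The 2 values of 11.27 occupy positions 5–6 → average rank (5+6)/2 = 5.5.
The 3 values of 12.95 occupy positions 9–11 → average rank 10.
Site 2 values → pooled ranks: 13.31→12, 11.27→5.5, 12.95→10, 12.95→10, 10.24→2
Rank sum = 12 + 5.5 + 10 + 10 + 2 = 39.5

39.5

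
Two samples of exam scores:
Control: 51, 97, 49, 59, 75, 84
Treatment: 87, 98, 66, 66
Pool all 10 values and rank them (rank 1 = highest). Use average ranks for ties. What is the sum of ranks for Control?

Sorted (descending): 98, 97, 87, 84, 75, 66, 66, 59, 51, 49
The 2 values of 66 occupy positions 6–7 → average rank (6+7)/2 = 6.5.
Control values → pooled ranks: 51→9, 97→2, 49→10, 59→8, 75→5, 84→4
Rank sum = 9 + 2 + 10 + 8 + 5 + 4 = 38

38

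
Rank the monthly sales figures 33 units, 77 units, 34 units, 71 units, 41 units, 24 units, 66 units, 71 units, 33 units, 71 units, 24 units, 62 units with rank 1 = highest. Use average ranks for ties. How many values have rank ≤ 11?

10

Sorted (descending): 77, 71, 71, 71, 66, 62, 41, 34, 33, 33, 24, 24
The 3 values of 71 occupy positions 2–4 → average rank 3.
The 2 values of 33 occupy positions 9–10 → average rank (9+10)/2 = 9.5.
The 2 values of 24 occupy positions 11–12 → average rank (11+12)/2 = 11.5.
Ranks ≤ 11: {1, 3, 3, 3, 5, 6, 7, 8, 9.5, 9.5} → 10 values.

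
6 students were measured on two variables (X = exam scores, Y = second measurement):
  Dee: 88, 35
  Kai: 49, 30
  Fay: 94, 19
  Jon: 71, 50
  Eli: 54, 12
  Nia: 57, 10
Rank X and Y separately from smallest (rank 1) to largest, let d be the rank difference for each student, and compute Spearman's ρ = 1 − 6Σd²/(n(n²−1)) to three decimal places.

0.257

Ranks of variable 1: 5, 1, 6, 4, 2, 3
Ranks of variable 2: 5, 4, 3, 6, 2, 1
d = r₁ − r₂: 0, -3, 3, -2, 0, 2
d²: 0, 9, 9, 4, 0, 4; Σd² = 26
ρ = 1 − 6·26/(6·35) = 1 − 156/210 = 0.257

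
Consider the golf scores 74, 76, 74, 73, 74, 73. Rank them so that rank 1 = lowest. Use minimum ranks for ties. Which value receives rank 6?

76

Sorted (ascending): 73, 73, 74, 74, 74, 76
The 2 values of 73 occupy positions 1–2 → each gets rank 1.
The 3 values of 74 occupy positions 3–5 → each gets rank 3.
Rank 6 → value 76.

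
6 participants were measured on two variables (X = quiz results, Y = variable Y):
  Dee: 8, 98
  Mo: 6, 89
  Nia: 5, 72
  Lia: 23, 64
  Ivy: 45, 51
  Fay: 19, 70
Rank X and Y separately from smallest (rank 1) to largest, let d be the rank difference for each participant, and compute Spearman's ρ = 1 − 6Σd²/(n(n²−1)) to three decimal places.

-0.771

Ranks of variable 1: 3, 2, 1, 5, 6, 4
Ranks of variable 2: 6, 5, 4, 2, 1, 3
d = r₁ − r₂: -3, -3, -3, 3, 5, 1
d²: 9, 9, 9, 9, 25, 1; Σd² = 62
ρ = 1 − 6·62/(6·35) = 1 − 372/210 = -0.771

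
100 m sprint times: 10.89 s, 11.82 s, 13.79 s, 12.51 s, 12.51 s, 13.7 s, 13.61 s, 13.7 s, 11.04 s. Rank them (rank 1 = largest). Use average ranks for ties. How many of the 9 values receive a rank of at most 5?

Sorted (descending): 13.79, 13.7, 13.7, 13.61, 12.51, 12.51, 11.82, 11.04, 10.89
The 2 values of 13.7 occupy positions 2–3 → average rank (2+3)/2 = 2.5.
The 2 values of 12.51 occupy positions 5–6 → average rank (5+6)/2 = 5.5.
Ranks ≤ 5: {1, 2.5, 2.5, 4} → 4 values.

4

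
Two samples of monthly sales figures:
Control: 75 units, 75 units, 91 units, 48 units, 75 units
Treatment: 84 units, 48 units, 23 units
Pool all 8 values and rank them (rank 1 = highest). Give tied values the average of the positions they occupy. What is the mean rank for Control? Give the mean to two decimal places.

3.90

Sorted (descending): 91, 84, 75, 75, 75, 48, 48, 23
The 3 values of 75 occupy positions 3–5 → average rank 4.
The 2 values of 48 occupy positions 6–7 → average rank (6+7)/2 = 6.5.
Control values → pooled ranks: 75→4, 75→4, 91→1, 48→6.5, 75→4
Mean rank = (4 + 4 + 1 + 6.5 + 4) / 5 = 3.90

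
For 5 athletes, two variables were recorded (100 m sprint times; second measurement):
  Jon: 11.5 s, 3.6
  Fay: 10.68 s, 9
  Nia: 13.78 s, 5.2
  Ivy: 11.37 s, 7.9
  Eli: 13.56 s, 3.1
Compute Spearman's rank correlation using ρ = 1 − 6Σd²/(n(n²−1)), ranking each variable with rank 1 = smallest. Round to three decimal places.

-0.700

Ranks of variable 1: 3, 1, 5, 2, 4
Ranks of variable 2: 2, 5, 3, 4, 1
d = r₁ − r₂: 1, -4, 2, -2, 3
d²: 1, 16, 4, 4, 9; Σd² = 34
ρ = 1 − 6·34/(5·24) = 1 − 204/120 = -0.700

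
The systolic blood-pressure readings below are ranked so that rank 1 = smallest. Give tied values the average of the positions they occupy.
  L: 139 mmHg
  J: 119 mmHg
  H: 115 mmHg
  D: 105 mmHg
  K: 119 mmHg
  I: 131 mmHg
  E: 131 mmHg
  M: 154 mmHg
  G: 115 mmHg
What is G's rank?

Sorted (ascending): 105, 115, 115, 119, 119, 131, 131, 139, 154
The 2 values of 115 occupy positions 2–3 → average rank (2+3)/2 = 2.5.
The 2 values of 119 occupy positions 4–5 → average rank (4+5)/2 = 4.5.
The 2 values of 131 occupy positions 6–7 → average rank (6+7)/2 = 6.5.
G has value 115 mmHg → rank 2.5.

2.5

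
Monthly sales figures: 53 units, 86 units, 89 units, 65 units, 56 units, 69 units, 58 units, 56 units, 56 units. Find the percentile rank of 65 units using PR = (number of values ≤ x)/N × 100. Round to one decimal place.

66.7

N = 9.
Strictly below 65: 5. Equal to 65: 1.
PR = 6/9 × 100 = 66.7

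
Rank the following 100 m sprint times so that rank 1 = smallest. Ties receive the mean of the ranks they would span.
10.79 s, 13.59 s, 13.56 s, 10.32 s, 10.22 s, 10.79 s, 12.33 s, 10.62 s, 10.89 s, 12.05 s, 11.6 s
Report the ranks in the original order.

Sorted (ascending): 10.22, 10.32, 10.62, 10.79, 10.79, 10.89, 11.6, 12.05, 12.33, 13.56, 13.59
The 2 values of 10.79 occupy positions 4–5 → average rank (4+5)/2 = 4.5.

4.5, 11, 10, 2, 1, 4.5, 9, 3, 6, 8, 7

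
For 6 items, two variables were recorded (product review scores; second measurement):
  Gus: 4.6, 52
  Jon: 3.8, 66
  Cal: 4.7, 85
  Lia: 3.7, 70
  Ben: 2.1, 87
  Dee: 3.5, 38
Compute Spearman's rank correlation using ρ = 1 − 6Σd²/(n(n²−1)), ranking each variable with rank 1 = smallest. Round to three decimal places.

-0.086

Ranks of variable 1: 5, 4, 6, 3, 1, 2
Ranks of variable 2: 2, 3, 5, 4, 6, 1
d = r₁ − r₂: 3, 1, 1, -1, -5, 1
d²: 9, 1, 1, 1, 25, 1; Σd² = 38
ρ = 1 − 6·38/(6·35) = 1 − 228/210 = -0.086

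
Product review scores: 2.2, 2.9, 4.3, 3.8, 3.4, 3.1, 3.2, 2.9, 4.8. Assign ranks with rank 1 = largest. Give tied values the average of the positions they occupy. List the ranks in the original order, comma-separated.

Sorted (descending): 4.8, 4.3, 3.8, 3.4, 3.2, 3.1, 2.9, 2.9, 2.2
The 2 values of 2.9 occupy positions 7–8 → average rank (7+8)/2 = 7.5.

9, 7.5, 2, 3, 4, 6, 5, 7.5, 1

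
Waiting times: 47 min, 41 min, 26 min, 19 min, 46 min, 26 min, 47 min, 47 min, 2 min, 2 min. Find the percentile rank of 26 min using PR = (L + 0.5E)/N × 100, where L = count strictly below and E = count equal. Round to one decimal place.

N = 10.
Strictly below 26: 3. Equal to 26: 2.
PR = (3 + 0.5·2)/10 × 100 = 40.0

40.0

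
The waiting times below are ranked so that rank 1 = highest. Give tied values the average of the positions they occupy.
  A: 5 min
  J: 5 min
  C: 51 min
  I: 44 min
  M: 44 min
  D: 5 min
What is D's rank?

Sorted (descending): 51, 44, 44, 5, 5, 5
The 2 values of 44 occupy positions 2–3 → average rank (2+3)/2 = 2.5.
The 3 values of 5 occupy positions 4–6 → average rank 5.
D has value 5 min → rank 5.

5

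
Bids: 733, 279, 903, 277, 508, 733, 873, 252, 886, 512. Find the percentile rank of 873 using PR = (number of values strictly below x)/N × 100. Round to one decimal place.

N = 10.
Strictly below 873: 7. Equal to 873: 1.
PR = 7/10 × 100 = 70.0

70.0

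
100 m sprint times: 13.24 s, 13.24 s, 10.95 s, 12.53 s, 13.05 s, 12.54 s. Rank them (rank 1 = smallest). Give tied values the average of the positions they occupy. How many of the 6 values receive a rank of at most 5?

4

Sorted (ascending): 10.95, 12.53, 12.54, 13.05, 13.24, 13.24
The 2 values of 13.24 occupy positions 5–6 → average rank (5+6)/2 = 5.5.
Ranks ≤ 5: {1, 2, 3, 4} → 4 values.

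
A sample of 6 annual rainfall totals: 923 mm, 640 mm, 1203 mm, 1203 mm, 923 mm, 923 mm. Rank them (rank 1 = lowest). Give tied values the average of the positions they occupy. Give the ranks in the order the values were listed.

3, 1, 5.5, 5.5, 3, 3

Sorted (ascending): 640, 923, 923, 923, 1203, 1203
The 3 values of 923 occupy positions 2–4 → average rank 3.
The 2 values of 1203 occupy positions 5–6 → average rank (5+6)/2 = 5.5.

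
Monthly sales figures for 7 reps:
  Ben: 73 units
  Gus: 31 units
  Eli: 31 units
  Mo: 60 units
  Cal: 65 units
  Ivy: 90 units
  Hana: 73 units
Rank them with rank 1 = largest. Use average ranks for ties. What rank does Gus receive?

Sorted (descending): 90, 73, 73, 65, 60, 31, 31
The 2 values of 73 occupy positions 2–3 → average rank (2+3)/2 = 2.5.
The 2 values of 31 occupy positions 6–7 → average rank (6+7)/2 = 6.5.
Gus has value 31 units → rank 6.5.

6.5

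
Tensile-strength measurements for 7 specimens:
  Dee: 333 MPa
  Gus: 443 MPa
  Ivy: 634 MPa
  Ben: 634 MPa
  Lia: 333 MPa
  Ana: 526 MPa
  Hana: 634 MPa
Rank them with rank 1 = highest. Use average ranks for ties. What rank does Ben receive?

Sorted (descending): 634, 634, 634, 526, 443, 333, 333
The 3 values of 634 occupy positions 1–3 → average rank 2.
The 2 values of 333 occupy positions 6–7 → average rank (6+7)/2 = 6.5.
Ben has value 634 MPa → rank 2.

2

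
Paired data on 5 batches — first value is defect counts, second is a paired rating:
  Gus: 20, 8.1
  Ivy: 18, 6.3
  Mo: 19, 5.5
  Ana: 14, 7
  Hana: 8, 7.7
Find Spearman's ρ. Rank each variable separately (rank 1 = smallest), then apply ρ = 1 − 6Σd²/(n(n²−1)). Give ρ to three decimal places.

0.000

Ranks of variable 1: 5, 3, 4, 2, 1
Ranks of variable 2: 5, 2, 1, 3, 4
d = r₁ − r₂: 0, 1, 3, -1, -3
d²: 0, 1, 9, 1, 9; Σd² = 20
ρ = 1 − 6·20/(5·24) = 1 − 120/120 = 0.000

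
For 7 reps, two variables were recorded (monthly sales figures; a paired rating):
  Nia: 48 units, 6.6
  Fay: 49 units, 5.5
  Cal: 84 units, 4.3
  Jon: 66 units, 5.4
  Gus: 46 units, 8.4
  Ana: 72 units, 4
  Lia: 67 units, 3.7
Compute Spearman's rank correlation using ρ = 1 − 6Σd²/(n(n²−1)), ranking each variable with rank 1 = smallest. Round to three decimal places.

-0.857

Ranks of variable 1: 2, 3, 7, 4, 1, 6, 5
Ranks of variable 2: 6, 5, 3, 4, 7, 2, 1
d = r₁ − r₂: -4, -2, 4, 0, -6, 4, 4
d²: 16, 4, 16, 0, 36, 16, 16; Σd² = 104
ρ = 1 − 6·104/(7·48) = 1 − 624/336 = -0.857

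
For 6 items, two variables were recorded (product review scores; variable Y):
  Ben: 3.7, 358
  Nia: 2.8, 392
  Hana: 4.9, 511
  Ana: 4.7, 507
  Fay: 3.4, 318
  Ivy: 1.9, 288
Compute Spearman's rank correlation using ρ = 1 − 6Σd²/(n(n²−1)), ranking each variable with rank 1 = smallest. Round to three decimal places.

0.829

Ranks of variable 1: 4, 2, 6, 5, 3, 1
Ranks of variable 2: 3, 4, 6, 5, 2, 1
d = r₁ − r₂: 1, -2, 0, 0, 1, 0
d²: 1, 4, 0, 0, 1, 0; Σd² = 6
ρ = 1 − 6·6/(6·35) = 1 − 36/210 = 0.829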